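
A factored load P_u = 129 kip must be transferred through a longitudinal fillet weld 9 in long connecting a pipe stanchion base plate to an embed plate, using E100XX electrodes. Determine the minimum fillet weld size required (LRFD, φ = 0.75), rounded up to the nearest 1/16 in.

w = 1/2 in

E100XX → F_EXX = 100 ksi.
Total weld length L = 9 in.
Required throat t_e = P_u / (φ × 0.6 F_EXX × L) = 129 / (0.75 × 0.6 × 100 × 9) = 0.3185 in.
Required leg w = t_e / 0.707 = 0.4505 in → use 1/2 in.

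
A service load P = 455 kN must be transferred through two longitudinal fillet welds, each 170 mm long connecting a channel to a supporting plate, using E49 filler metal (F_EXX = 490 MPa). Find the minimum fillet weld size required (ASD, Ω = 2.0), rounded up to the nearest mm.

Total weld length L = 340 mm.
Required throat t_e = P × Ω / (0.6 F_EXX × L) = 455 × 2.0 / (0.6 × 490 × 340 × 10⁻³) = 9.104 mm.
Required leg w = t_e / 0.707 = 12.88 mm → use 13 mm.

w = 13 mm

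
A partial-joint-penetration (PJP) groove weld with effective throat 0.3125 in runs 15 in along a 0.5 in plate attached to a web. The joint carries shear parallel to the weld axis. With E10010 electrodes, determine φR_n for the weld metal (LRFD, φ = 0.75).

E100XX → F_EXX = 100 ksi.
Effective throat (given) t_e = 0.3125 in.
A_we = 0.3125 × 15 = 4.688 in².
F_nw = 0.6 F_EXX = 60 ksi.
φR_n = 0.75 × 60 × 4.688 = 210.9 kips.

φR_n ≈ 211 kips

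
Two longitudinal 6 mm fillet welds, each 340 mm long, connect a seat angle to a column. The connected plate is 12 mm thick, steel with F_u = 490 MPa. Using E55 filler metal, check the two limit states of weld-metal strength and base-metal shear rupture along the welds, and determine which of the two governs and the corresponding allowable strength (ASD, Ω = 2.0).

E55XX → F_EXX = 550 MPa.
t_e = 0.707 × 6 = 4.242 mm; L = 680 mm.
Weld metal: R_n/Ω = (1/2.0) × 0.6 × 550 × 4.242 × 680 × 10⁻³ = 476 kN.
Base metal (shear rupture): R_n/Ω = (1/2.0) × 0.6 × 490 × 12 × 680 × 10⁻³ = 1200 kN.
Governing: weld metal.

R_n/Ω ≈ 476 kN (weld metal governs)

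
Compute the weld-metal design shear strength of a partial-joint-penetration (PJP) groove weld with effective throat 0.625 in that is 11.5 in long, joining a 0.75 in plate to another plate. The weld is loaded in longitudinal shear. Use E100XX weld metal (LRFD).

φR_n ≈ 323 kips

E100XX → F_EXX = 100 ksi.
Effective throat (given) t_e = 0.625 in.
A_we = 0.625 × 11.5 = 7.188 in².
F_nw = 0.6 F_EXX = 60 ksi.
φR_n = 0.75 × 60 × 7.188 = 323.4 kips.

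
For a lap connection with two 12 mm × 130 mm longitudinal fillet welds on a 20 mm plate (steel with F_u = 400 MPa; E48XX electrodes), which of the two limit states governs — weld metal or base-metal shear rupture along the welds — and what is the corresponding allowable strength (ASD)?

E48XX → F_EXX = 480 MPa.
t_e = 0.707 × 12 = 8.484 mm; L = 260 mm.
Weld metal: R_n/Ω = (1/2.0) × 0.6 × 480 × 8.484 × 260 × 10⁻³ = 317.6 kN.
Base metal (shear rupture): R_n/Ω = (1/2.0) × 0.6 × 400 × 20 × 260 × 10⁻³ = 624 kN.
Governing: weld metal.

R_n/Ω ≈ 318 kN (weld metal governs)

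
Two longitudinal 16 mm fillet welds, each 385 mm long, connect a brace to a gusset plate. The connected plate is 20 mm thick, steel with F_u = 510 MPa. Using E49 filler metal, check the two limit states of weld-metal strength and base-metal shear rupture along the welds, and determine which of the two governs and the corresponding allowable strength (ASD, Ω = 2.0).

R_n/Ω ≈ 1280 kN (weld metal governs)

E49XX → F_EXX = 490 MPa.
t_e = 0.707 × 16 = 11.31 mm; L = 770 mm.
Weld metal: R_n/Ω = (1/2.0) × 0.6 × 490 × 11.31 × 770 × 10⁻³ = 1280 kN.
Base metal (shear rupture): R_n/Ω = (1/2.0) × 0.6 × 510 × 20 × 770 × 10⁻³ = 2356 kN.
Governing: weld metal.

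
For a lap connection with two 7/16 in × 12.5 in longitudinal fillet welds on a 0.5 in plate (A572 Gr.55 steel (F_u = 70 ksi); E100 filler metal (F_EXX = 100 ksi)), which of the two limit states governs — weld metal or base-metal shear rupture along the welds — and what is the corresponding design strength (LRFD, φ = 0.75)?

φR_n ≈ 348 kip (weld metal governs)

t_e = 0.707 × 0.4375 = 0.3093 in; L = 25 in.
Weld metal: φR_n = 0.75 × 0.6 × 100 × 0.3093 × 25 = 348 kip.
Base metal (shear rupture): φR_n = 0.75 × 0.6 × 70 × 0.5 × 25 = 393.8 kip.
Governing: weld metal.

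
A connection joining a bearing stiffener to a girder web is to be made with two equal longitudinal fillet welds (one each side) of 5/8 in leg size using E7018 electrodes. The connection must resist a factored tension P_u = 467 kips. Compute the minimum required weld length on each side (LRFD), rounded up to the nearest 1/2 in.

E70XX → F_EXX = 70 ksi.
Throat t_e = 0.707 × 0.625 = 0.4419 in.
φr_n = 0.75 × 0.6 × 70 × 0.4419 = 13.92 kips/in.
L_req = P_u / φr_n = 467 / 13.92 = 33.55 in total.
Per side: 33.55 / 2 = 16.78 in.
Round up → use L = 17 in on each side.

L = 17 in on each side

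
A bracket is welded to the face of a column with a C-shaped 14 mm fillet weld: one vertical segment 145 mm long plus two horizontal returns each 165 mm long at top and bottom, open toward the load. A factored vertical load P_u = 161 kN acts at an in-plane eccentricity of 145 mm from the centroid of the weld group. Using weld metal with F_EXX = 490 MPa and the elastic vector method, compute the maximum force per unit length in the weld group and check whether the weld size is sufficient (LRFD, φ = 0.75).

f_max ≈ 1180 N/mm; adequate

Total weld length L_w = 475 mm. Treat welds as unit-width lines.
Centroid: x̄ = 2×165×82.5 / 475 = 57.32 mm from the vertical weld.
Polar moment about centroid: J = I_x + I_y = [145³/12 + 2×165×72.5²] + [145×57.32² + 2(165³/12 + 165×25.18²)] = 3423000 mm³.
Direct shear f_v = P/L_w = 161×10³ / 475 = 338.9 N/mm (vertical).
Torsion M = P·e = 161×10³ × 145 = 23345000 N·mm.
Critical point at (x, y) = (107.7, 72.5) from centroid. f_tx = M·y/J = 494.5 N/mm; f_ty = M·x/J = 734.4 N/mm.
Resultant f_max = √[f_tx² + (f_v + f_ty)²] = √[494.5² + (338.9 + 734.4)²] = 1182 N/mm.
Capacity per unit length: φr_n = 0.75 × 0.6 × 490 × (0.707 × 14) = 2183 N/mm.
1182 ≤ 2183 → adequate.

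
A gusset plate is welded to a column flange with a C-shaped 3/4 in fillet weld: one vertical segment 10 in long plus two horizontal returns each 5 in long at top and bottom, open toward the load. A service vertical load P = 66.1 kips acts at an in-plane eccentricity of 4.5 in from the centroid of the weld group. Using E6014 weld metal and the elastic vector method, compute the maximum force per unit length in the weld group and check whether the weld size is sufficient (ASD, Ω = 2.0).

f_max ≈ 7.3 kip/in; adequate

E60XX → F_EXX = 60 ksi.
Total weld length L_w = 20 in. Treat welds as unit-width lines.
Centroid: x̄ = 2×5×2.5 / 20 = 1.25 in from the vertical weld.
Polar moment about centroid: J = I_x + I_y = [10³/12 + 2×5×5²] + [10×1.25² + 2(5³/12 + 5×1.25²)] = 385.4 in³.
Direct shear f_v = P/L_w = 66.1 / 20 = 3.305 kip/in (vertical).
Torsion M = P·e = 66.1 × 4.5 = 297.45 kip·in.
Critical point at (x, y) = (3.75, 5) from centroid. f_tx = M·y/J = 3.859 kip/in; f_ty = M·x/J = 2.894 kip/in.
Resultant f_max = √[f_tx² + (f_v + f_ty)²] = √[3.859² + (3.305 + 2.894)²] = 7.302 kip/in.
Capacity per unit length: r_n/Ω = (1/2.0) × 0.6 × 60 × (0.707 × 0.75) = 9.544 kip/in.
7.302 ≤ 9.544 → adequate.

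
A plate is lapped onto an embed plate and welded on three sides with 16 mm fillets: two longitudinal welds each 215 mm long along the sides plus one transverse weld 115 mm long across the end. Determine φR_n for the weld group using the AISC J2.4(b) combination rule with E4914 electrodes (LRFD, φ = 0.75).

φR_n ≈ 1360 kN

E49XX → F_EXX = 490 MPa.
t_e = 0.707 × 16 = 11.31 mm.
R_nwl = 0.6 × 490 × 11.31 × 430 × 10⁻³ = 1430 kN (longitudinal, 2 welds).
R_nwt = 0.6 × 490 × 11.31 × 115 × 10⁻³ = 382.5 kN (transverse, base value).
(i) R_nwl + R_nwt = 1813 kN; (ii) 0.85 R_nwl + 1.5 R_nwt = 1789 kN.
R_n = max = 1813 kN [governs: (i)]; φR_n = 1359 kN.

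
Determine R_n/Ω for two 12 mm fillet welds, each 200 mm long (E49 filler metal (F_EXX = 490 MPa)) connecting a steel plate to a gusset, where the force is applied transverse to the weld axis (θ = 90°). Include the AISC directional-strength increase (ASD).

R_n/Ω ≈ 748 kN

t_e = 0.707 × 12 = 8.484 mm; A_we = 8.484 × 400 = 3394 mm².
Directional factor: 1.0 + 0.5 sin^1.5(90°) = 1.5.
F_nw = 0.6 × 490 × 1.5 = 441 MPa.
R_n/Ω = (441 × 3394) / 2.0 × 10⁻³ = 748.3 kN.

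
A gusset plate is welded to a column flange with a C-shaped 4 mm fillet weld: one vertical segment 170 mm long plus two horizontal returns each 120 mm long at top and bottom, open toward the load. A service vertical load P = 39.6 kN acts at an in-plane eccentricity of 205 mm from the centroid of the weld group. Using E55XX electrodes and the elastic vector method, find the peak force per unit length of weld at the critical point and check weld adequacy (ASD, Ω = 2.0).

E55XX → F_EXX = 550 MPa.
Total weld length L_w = 410 mm. Treat welds as unit-width lines.
Centroid: x̄ = 2×120×60 / 410 = 35.12 mm from the vertical weld.
Polar moment about centroid: J = I_x + I_y = [170³/12 + 2×120×85²] + [170×35.12² + 2(120³/12 + 120×24.88²)] = 2790000 mm³.
Direct shear f_v = P/L_w = 39.6×10³ / 410 = 96.59 N/mm (vertical).
Torsion M = P·e = 39.6×10³ × 205 = 8118000 N·mm.
Critical point at (x, y) = (84.88, 85) from centroid. f_tx = M·y/J = 247.4 N/mm; f_ty = M·x/J = 247 N/mm.
Resultant f_max = √[f_tx² + (f_v + f_ty)²] = √[247.4² + (96.59 + 247)²] = 423.4 N/mm.
Capacity per unit length: r_n/Ω = (1/2.0) × 0.6 × 550 × (0.707 × 4) = 466.6 N/mm.
423.4 ≤ 466.6 → adequate.

f_max ≈ 423 N/mm; adequate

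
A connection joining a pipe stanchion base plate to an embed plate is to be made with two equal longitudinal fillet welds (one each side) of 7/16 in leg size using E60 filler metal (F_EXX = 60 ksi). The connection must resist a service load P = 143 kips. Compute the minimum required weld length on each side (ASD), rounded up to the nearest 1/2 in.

Throat t_e = 0.707 × 0.4375 = 0.3093 in.
r_n/Ω = (0.6 × 60 × 0.3093) / 2.0 = 5.568 kip/in.
L_req = P / (r_n/Ω) = 143 / 5.568 = 25.68 in total.
Per side: 25.68 / 2 = 12.84 in.
Round up → use L = 13 in on each side.

L = 13 in on each side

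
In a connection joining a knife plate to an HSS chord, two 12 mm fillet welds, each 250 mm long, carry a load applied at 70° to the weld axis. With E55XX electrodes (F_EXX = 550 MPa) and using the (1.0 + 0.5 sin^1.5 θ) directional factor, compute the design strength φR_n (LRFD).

φR_n ≈ 1530 kN

t_e = 0.707 × 12 = 8.484 mm; A_we = 8.484 × 500 = 4242 mm².
Directional factor: 1.0 + 0.5 sin^1.5(70°) = 1.455.
F_nw = 0.6 × 550 × 1.455 = 480.3 MPa.
φR_n = 0.75 × 480.3 × 4242 × 10⁻³ = 1528 kN.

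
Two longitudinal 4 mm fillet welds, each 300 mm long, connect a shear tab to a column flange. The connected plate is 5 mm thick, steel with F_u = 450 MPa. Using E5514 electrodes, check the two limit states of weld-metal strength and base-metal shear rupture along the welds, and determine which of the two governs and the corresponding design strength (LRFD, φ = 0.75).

E55XX → F_EXX = 550 MPa.
t_e = 0.707 × 4 = 2.828 mm; L = 600 mm.
Weld metal: φR_n = 0.75 × 0.6 × 550 × 2.828 × 600 × 10⁻³ = 420 kN.
Base metal (shear rupture): φR_n = 0.75 × 0.6 × 450 × 5 × 600 × 10⁻³ = 607.5 kN.
Governing: weld metal.

φR_n ≈ 420 kN (weld metal governs)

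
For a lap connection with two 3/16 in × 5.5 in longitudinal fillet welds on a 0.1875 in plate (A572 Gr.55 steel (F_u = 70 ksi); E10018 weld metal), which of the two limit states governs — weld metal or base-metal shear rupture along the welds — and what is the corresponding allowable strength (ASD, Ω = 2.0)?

R_n/Ω ≈ 43.3 kips (base-metal shear rupture governs)

E100XX → F_EXX = 100 ksi.
t_e = 0.707 × 0.1875 = 0.1326 in; L = 11 in.
Weld metal: R_n/Ω = (1/2.0) × 0.6 × 100 × 0.1326 × 11 = 43.75 kips.
Base metal (shear rupture): R_n/Ω = (1/2.0) × 0.6 × 70 × 0.1875 × 11 = 43.31 kips.
Governing: base-metal shear rupture.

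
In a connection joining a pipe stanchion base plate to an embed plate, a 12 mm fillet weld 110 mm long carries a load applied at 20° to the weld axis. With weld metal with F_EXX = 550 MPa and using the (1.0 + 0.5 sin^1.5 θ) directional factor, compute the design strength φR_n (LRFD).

t_e = 0.707 × 12 = 8.484 mm; A_we = 8.484 × 110 = 933.2 mm².
Directional factor: 1.0 + 0.5 sin^1.5(20°) = 1.1.
F_nw = 0.6 × 550 × 1.1 = 363 MPa.
φR_n = 0.75 × 363 × 933.2 × 10⁻³ = 254.1 kN.

φR_n ≈ 254 kN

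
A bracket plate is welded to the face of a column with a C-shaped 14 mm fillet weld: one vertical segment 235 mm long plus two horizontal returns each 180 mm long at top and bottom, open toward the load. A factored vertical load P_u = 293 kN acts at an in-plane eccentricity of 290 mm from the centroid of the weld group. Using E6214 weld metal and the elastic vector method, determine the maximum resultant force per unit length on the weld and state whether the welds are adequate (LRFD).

E62XX → F_EXX = 620 MPa.
Total weld length L_w = 595 mm. Treat welds as unit-width lines.
Centroid: x̄ = 2×180×90 / 595 = 54.45 mm from the vertical weld.
Polar moment about centroid: J = I_x + I_y = [235³/12 + 2×180×117.5²] + [235×54.45² + 2(180³/12 + 180×35.55²)] = 8175000 mm³.
Direct shear f_v = P/L_w = 293×10³ / 595 = 492.4 N/mm (vertical).
Torsion M = P·e = 293×10³ × 290 = 84970000 N·mm.
Critical point at (x, y) = (125.5, 117.5) from centroid. f_tx = M·y/J = 1221 N/mm; f_ty = M·x/J = 1305 N/mm.
Resultant f_max = √[f_tx² + (f_v + f_ty)²] = √[1221² + (492.4 + 1305)²] = 2173 N/mm.
Capacity per unit length: φr_n = 0.75 × 0.6 × 620 × (0.707 × 14) = 2762 N/mm.
2173 ≤ 2762 → adequate.

f_max ≈ 2170 N/mm; adequate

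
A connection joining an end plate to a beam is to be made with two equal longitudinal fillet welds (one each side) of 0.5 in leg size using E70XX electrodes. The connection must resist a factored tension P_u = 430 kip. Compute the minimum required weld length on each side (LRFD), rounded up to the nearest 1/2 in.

E70XX → F_EXX = 70 ksi.
Throat t_e = 0.707 × 0.5 = 0.3535 in.
φr_n = 0.75 × 0.6 × 70 × 0.3535 = 11.14 kip/in.
L_req = P_u / φr_n = 430 / 11.14 = 38.62 in total.
Per side: 38.62 / 2 = 19.31 in.
Round up → use L = 19.5 in on each side.

L = 19.5 in on each side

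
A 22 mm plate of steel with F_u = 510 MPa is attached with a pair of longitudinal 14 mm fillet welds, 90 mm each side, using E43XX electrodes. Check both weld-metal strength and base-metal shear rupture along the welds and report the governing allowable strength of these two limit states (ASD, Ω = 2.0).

E43XX → F_EXX = 430 MPa.
t_e = 0.707 × 14 = 9.898 mm; L = 180 mm.
Weld metal: R_n/Ω = (1/2.0) × 0.6 × 430 × 9.898 × 180 × 10⁻³ = 229.8 kN.
Base metal (shear rupture): R_n/Ω = (1/2.0) × 0.6 × 510 × 22 × 180 × 10⁻³ = 605.9 kN.
Governing: weld metal.

R_n/Ω ≈ 230 kN (weld metal governs)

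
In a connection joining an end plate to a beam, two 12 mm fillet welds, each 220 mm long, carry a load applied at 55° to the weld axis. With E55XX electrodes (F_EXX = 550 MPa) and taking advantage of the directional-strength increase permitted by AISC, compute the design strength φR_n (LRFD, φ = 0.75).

φR_n ≈ 1270 kN

t_e = 0.707 × 12 = 8.484 mm; A_we = 8.484 × 440 = 3733 mm².
Directional factor: 1.0 + 0.5 sin^1.5(55°) = 1.371.
F_nw = 0.6 × 550 × 1.371 = 452.3 MPa.
φR_n = 0.75 × 452.3 × 3733 × 10⁻³ = 1266 kN.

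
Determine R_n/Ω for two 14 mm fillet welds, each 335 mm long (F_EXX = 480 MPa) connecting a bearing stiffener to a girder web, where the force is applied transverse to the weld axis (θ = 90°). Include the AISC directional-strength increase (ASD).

t_e = 0.707 × 14 = 9.898 mm; A_we = 9.898 × 670 = 6632 mm².
Directional factor: 1.0 + 0.5 sin^1.5(90°) = 1.5.
F_nw = 0.6 × 480 × 1.5 = 432 MPa.
R_n/Ω = (432 × 6632) / 2.0 × 10⁻³ = 1432 kN.

R_n/Ω ≈ 1430 kN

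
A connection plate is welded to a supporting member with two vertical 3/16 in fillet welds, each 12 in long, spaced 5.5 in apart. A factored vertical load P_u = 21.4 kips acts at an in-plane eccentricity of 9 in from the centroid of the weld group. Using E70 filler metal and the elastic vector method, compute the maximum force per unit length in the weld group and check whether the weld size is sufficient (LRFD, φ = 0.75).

E70XX → F_EXX = 70 ksi.
Total weld length L_w = 24 in. Treat welds as unit-width lines.
Polar moment about centroid: J = 2[d³/12 + d(b/2)²] = 2[12³/12 + 12×2.75²] = 469.5 in³.
Direct shear f_v = P/L_w = 21.4 / 24 = 0.8917 kip/in (vertical).
Torsion M = P·e = 21.4 × 9 = 192.6 kip·in.
Critical point at (x, y) = (2.75, 6) from centroid. f_tx = M·y/J = 2.461 kip/in; f_ty = M·x/J = 1.128 kip/in.
Resultant f_max = √[f_tx² + (f_v + f_ty)²] = √[2.461² + (0.8917 + 1.128)²] = 3.184 kip/in.
Capacity per unit length: φr_n = 0.75 × 0.6 × 70 × (0.707 × 0.1875) = 4.176 kip/in.
3.184 ≤ 4.176 → adequate.

f_max ≈ 3.18 kip/in; adequate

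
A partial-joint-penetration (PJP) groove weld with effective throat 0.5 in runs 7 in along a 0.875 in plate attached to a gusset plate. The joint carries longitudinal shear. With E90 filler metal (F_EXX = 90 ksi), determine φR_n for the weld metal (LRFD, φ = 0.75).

φR_n ≈ 142 kip

Effective throat (given) t_e = 0.5 in.
A_we = 0.5 × 7 = 3.5 in².
F_nw = 0.6 F_EXX = 54 ksi.
φR_n = 0.75 × 54 × 3.5 = 141.8 kip.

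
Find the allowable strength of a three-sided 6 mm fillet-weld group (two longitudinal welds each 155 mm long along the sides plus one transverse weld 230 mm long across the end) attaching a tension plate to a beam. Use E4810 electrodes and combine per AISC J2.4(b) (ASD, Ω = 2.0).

R_n/Ω ≈ 372 kN

E48XX → F_EXX = 480 MPa.
t_e = 0.707 × 6 = 4.242 mm.
R_nwl = 0.6 × 480 × 4.242 × 310 × 10⁻³ = 378.7 kN (longitudinal, 2 welds).
R_nwt = 0.6 × 480 × 4.242 × 230 × 10⁻³ = 281 kN (transverse, base value).
(i) R_nwl + R_nwt = 659.7 kN; (ii) 0.85 R_nwl + 1.5 R_nwt = 743.4 kN.
R_n = max = 743.4 kN [governs: (ii)]; R_n/Ω = 371.7 kN.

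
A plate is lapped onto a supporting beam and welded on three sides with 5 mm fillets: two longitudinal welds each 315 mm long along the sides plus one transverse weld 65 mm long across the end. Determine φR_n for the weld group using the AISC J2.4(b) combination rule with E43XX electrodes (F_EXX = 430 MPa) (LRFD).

φR_n ≈ 475 kN

t_e = 0.707 × 5 = 3.535 mm.
R_nwl = 0.6 × 430 × 3.535 × 630 × 10⁻³ = 574.6 kN (longitudinal, 2 welds).
R_nwt = 0.6 × 430 × 3.535 × 65 × 10⁻³ = 59.28 kN (transverse, base value).
(i) R_nwl + R_nwt = 633.9 kN; (ii) 0.85 R_nwl + 1.5 R_nwt = 577.3 kN.
R_n = max = 633.9 kN [governs: (i)]; φR_n = 475.4 kN.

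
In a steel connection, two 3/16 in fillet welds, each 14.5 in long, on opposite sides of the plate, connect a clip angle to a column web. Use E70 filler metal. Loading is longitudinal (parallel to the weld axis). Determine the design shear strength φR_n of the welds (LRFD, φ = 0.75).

E70XX → F_EXX = 70 ksi.
Effective throat t_e = 0.707 × 0.1875 = 0.1326 in.
Total length L = 29 in; A_we = 0.1326 × 29 = 3.844 in².
F_nw = 0.6 F_EXX = 0.6 × 70 = 42 ksi.
φR_n = 0.75 × 42 × 3.844 = 121.1 kips.

φR_n ≈ 121 kips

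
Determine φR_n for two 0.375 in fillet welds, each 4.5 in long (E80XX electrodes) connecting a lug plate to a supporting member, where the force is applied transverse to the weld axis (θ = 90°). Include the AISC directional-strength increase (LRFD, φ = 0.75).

E80XX → F_EXX = 80 ksi.
t_e = 0.707 × 0.375 = 0.2651 in; A_we = 0.2651 × 9 = 2.386 in².
Directional factor: 1.0 + 0.5 sin^1.5(90°) = 1.5.
F_nw = 0.6 × 80 × 1.5 = 72 ksi.
φR_n = 0.75 × 72 × 2.386 = 128.9 kips.

φR_n ≈ 129 kips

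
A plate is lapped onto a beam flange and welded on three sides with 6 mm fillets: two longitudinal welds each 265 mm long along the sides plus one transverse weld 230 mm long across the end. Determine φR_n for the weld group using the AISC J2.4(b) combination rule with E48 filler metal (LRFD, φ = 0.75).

E48XX → F_EXX = 480 MPa.
t_e = 0.707 × 6 = 4.242 mm.
R_nwl = 0.6 × 480 × 4.242 × 530 × 10⁻³ = 647.5 kN (longitudinal, 2 welds).
R_nwt = 0.6 × 480 × 4.242 × 230 × 10⁻³ = 281 kN (transverse, base value).
(i) R_nwl + R_nwt = 928.5 kN; (ii) 0.85 R_nwl + 1.5 R_nwt = 971.9 kN.
R_n = max = 971.9 kN [governs: (ii)]; φR_n = 728.9 kN.

φR_n ≈ 729 kN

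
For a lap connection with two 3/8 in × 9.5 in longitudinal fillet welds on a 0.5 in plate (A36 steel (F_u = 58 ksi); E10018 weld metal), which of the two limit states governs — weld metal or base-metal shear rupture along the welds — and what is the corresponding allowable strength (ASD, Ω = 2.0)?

R_n/Ω ≈ 151 kip (weld metal governs)

E100XX → F_EXX = 100 ksi.
t_e = 0.707 × 0.375 = 0.2651 in; L = 19 in.
Weld metal: R_n/Ω = (1/2.0) × 0.6 × 100 × 0.2651 × 19 = 151.1 kip.
Base metal (shear rupture): R_n/Ω = (1/2.0) × 0.6 × 58 × 0.5 × 19 = 165.3 kip.
Governing: weld metal.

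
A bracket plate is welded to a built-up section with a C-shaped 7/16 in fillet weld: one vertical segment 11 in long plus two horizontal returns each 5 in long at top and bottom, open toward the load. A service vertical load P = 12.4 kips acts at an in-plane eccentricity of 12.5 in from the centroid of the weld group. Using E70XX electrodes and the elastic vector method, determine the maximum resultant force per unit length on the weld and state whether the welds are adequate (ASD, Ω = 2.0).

E70XX → F_EXX = 70 ksi.
Total weld length L_w = 21 in. Treat welds as unit-width lines.
Centroid: x̄ = 2×5×2.5 / 21 = 1.19 in from the vertical weld.
Polar moment about centroid: J = I_x + I_y = [11³/12 + 2×5×5.5²] + [11×1.19² + 2(5³/12 + 5×1.31²)] = 467 in³.
Direct shear f_v = P/L_w = 12.4 / 21 = 0.5905 kip/in (vertical).
Torsion M = P·e = 12.4 × 12.5 = 155 kip·in.
Critical point at (x, y) = (3.81, 5.5) from centroid. f_tx = M·y/J = 1.826 kip/in; f_ty = M·x/J = 1.264 kip/in.
Resultant f_max = √[f_tx² + (f_v + f_ty)²] = √[1.826² + (0.5905 + 1.264)²] = 2.603 kip/in.
Capacity per unit length: r_n/Ω = (1/2.0) × 0.6 × 70 × (0.707 × 0.4375) = 6.496 kip/in.
2.603 ≤ 6.496 → adequate.

f_max ≈ 2.6 kip/in; adequate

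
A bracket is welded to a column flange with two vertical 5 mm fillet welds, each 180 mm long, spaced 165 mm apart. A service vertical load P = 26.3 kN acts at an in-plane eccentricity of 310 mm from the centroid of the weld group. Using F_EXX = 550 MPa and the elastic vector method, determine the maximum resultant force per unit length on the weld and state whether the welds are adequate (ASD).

Total weld length L_w = 360 mm. Treat welds as unit-width lines.
Polar moment about centroid: J = 2[d³/12 + d(b/2)²] = 2[180³/12 + 180×82.5²] = 3422000 mm³.
Direct shear f_v = P/L_w = 26.3×10³ / 360 = 73.06 N/mm (vertical).
Torsion M = P·e = 26.3×10³ × 310 = 8153000 N·mm.
Critical point at (x, y) = (82.5, 90) from centroid. f_tx = M·y/J = 214.4 N/mm; f_ty = M·x/J = 196.5 N/mm.
Resultant f_max = √[f_tx² + (f_v + f_ty)²] = √[214.4² + (73.06 + 196.5)²] = 344.5 N/mm.
Capacity per unit length: r_n/Ω = (1/2.0) × 0.6 × 550 × (0.707 × 5) = 583.3 N/mm.
344.5 ≤ 583.3 → adequate.

f_max ≈ 344 N/mm; adequate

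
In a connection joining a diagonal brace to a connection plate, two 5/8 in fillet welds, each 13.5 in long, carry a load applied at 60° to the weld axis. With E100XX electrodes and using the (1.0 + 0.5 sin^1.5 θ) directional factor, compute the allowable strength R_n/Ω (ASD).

E100XX → F_EXX = 100 ksi.
t_e = 0.707 × 0.625 = 0.4419 in; A_we = 0.4419 × 27 = 11.93 in².
Directional factor: 1.0 + 0.5 sin^1.5(60°) = 1.403.
F_nw = 0.6 × 100 × 1.403 = 84.18 ksi.
R_n/Ω = (84.18 × 11.93) / 2.0 = 502.1 kip.

R_n/Ω ≈ 502 kip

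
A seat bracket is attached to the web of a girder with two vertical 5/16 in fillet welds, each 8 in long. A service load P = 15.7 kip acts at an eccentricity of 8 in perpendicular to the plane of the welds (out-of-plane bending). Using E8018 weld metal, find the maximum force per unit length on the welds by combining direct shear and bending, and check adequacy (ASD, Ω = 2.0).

f_max ≈ 5.97 kip/in; NOT adequate

E80XX → F_EXX = 80 ksi.
L_w = 2 × 8 = 16 in; section modulus (unit throat) S = 2 × L²/6 = 21.33 in².
Direct shear f_v = P/L_w = 15.7/16 = 0.9812 kip/in.
Moment M = P × e = 15.7 × 8 = 125.6 kip·in; bending f_b = M/S = 5.888 kip/in.
f_max = √(f_v² + f_b²) = √(0.9812² + 5.888²) = 5.969 kip/in.
r_n/Ω = (1/2.0) × 0.6 × 80 × (0.707 × 0.3125) = 5.302 kip/in → NOT adequate.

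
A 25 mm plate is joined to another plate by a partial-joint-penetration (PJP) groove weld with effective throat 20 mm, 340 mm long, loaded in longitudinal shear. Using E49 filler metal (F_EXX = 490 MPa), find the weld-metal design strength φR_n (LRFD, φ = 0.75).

φR_n ≈ 1500 kN

Effective throat (given) t_e = 20 mm.
A_we = 20 × 340 = 6800 mm².
F_nw = 0.6 F_EXX = 294 MPa.
φR_n = 0.75 × 294 × 6800 × 10⁻³ = 1499 kN.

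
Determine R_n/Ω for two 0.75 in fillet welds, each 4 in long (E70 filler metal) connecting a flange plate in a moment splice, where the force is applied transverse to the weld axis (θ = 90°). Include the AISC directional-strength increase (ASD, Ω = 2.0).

E70XX → F_EXX = 70 ksi.
t_e = 0.707 × 0.75 = 0.5302 in; A_we = 0.5302 × 8 = 4.242 in².
Directional factor: 1.0 + 0.5 sin^1.5(90°) = 1.5.
F_nw = 0.6 × 70 × 1.5 = 63 ksi.
R_n/Ω = (63 × 4.242) / 2.0 = 133.6 kip.

R_n/Ω ≈ 134 kip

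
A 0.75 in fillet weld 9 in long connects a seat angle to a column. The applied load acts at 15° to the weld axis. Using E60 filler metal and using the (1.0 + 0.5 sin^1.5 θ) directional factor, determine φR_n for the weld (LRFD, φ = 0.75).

E60XX → F_EXX = 60 ksi.
t_e = 0.707 × 0.75 = 0.5302 in; A_we = 0.5302 × 9 = 4.772 in².
Directional factor: 1.0 + 0.5 sin^1.5(15°) = 1.066.
F_nw = 0.6 × 60 × 1.066 = 38.37 ksi.
φR_n = 0.75 × 38.37 × 4.772 = 137.3 kip.

φR_n ≈ 137 kip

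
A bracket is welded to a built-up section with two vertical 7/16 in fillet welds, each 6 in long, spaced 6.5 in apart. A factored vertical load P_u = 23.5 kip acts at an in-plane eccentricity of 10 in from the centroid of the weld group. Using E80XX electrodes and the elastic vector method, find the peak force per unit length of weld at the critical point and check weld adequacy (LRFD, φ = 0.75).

E80XX → F_EXX = 80 ksi.
Total weld length L_w = 12 in. Treat welds as unit-width lines.
Polar moment about centroid: J = 2[d³/12 + d(b/2)²] = 2[6³/12 + 6×3.25²] = 162.8 in³.
Direct shear f_v = P/L_w = 23.5 / 12 = 1.958 kip/in (vertical).
Torsion M = P·e = 23.5 × 10 = 235 kip·in.
Critical point at (x, y) = (3.25, 3) from centroid. f_tx = M·y/J = 4.332 kip/in; f_ty = M·x/J = 4.693 kip/in.
Resultant f_max = √[f_tx² + (f_v + f_ty)²] = √[4.332² + (1.958 + 4.693)²] = 7.937 kip/in.
Capacity per unit length: φr_n = 0.75 × 0.6 × 80 × (0.707 × 0.4375) = 11.14 kip/in.
7.937 ≤ 11.14 → adequate.

f_max ≈ 7.94 kip/in; adequate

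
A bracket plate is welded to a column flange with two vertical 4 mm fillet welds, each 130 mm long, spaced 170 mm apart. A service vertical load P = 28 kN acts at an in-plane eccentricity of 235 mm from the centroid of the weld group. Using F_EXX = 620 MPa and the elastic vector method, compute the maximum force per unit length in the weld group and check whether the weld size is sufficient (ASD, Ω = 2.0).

Total weld length L_w = 260 mm. Treat welds as unit-width lines.
Polar moment about centroid: J = 2[d³/12 + d(b/2)²] = 2[130³/12 + 130×85²] = 2245000 mm³.
Direct shear f_v = P/L_w = 28×10³ / 260 = 107.7 N/mm (vertical).
Torsion M = P·e = 28×10³ × 235 = 6580000 N·mm.
Critical point at (x, y) = (85, 65) from centroid. f_tx = M·y/J = 190.5 N/mm; f_ty = M·x/J = 249.2 N/mm.
Resultant f_max = √[f_tx² + (f_v + f_ty)²] = √[190.5² + (107.7 + 249.2)²] = 404.5 N/mm.
Capacity per unit length: r_n/Ω = (1/2.0) × 0.6 × 620 × (0.707 × 4) = 526 N/mm.
404.5 ≤ 526 → adequate.

f_max ≈ 405 N/mm; adequate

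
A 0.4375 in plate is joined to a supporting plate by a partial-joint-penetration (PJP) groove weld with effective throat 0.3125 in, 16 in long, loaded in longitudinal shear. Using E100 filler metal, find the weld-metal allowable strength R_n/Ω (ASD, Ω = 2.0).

E100XX → F_EXX = 100 ksi.
Effective throat (given) t_e = 0.3125 in.
A_we = 0.3125 × 16 = 5 in².
F_nw = 0.6 F_EXX = 60 ksi.
R_n/Ω = (60 × 5) / 2.0 = 150 kip.

R_n/Ω ≈ 150 kip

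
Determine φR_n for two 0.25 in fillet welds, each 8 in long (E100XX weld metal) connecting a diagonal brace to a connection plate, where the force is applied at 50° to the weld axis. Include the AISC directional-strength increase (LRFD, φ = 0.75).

φR_n ≈ 170 kip

E100XX → F_EXX = 100 ksi.
t_e = 0.707 × 0.25 = 0.1767 in; A_we = 0.1767 × 16 = 2.828 in².
Directional factor: 1.0 + 0.5 sin^1.5(50°) = 1.335.
F_nw = 0.6 × 100 × 1.335 = 80.11 ksi.
φR_n = 0.75 × 80.11 × 2.828 = 169.9 kip.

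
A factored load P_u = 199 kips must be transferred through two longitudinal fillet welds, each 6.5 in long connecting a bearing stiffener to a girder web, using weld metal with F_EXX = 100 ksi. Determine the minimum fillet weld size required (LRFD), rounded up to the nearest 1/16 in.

Total weld length L = 13 in.
Required throat t_e = P_u / (φ × 0.6 F_EXX × L) = 199 / (0.75 × 0.6 × 100 × 13) = 0.3402 in.
Required leg w = t_e / 0.707 = 0.4811 in → use 1/2 in.

w = 1/2 in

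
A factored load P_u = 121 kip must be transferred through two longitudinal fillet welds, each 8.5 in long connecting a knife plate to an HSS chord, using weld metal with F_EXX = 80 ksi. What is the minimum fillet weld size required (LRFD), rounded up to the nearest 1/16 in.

Total weld length L = 17 in.
Required throat t_e = P_u / (φ × 0.6 F_EXX × L) = 121 / (0.75 × 0.6 × 80 × 17) = 0.1977 in.
Required leg w = t_e / 0.707 = 0.2796 in → use 5/16 in.

w = 5/16 in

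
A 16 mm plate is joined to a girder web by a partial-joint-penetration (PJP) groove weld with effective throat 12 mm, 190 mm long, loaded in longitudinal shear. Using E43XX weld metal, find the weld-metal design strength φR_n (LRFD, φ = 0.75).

E43XX → F_EXX = 430 MPa.
Effective throat (given) t_e = 12 mm.
A_we = 12 × 190 = 2280 mm².
F_nw = 0.6 F_EXX = 258 MPa.
φR_n = 0.75 × 258 × 2280 × 10⁻³ = 441.2 kN.

φR_n ≈ 441 kN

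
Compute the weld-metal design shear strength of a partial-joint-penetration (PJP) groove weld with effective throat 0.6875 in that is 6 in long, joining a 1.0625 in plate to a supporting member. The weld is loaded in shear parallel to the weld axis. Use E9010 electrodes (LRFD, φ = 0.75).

E90XX → F_EXX = 90 ksi.
Effective throat (given) t_e = 0.6875 in.
A_we = 0.6875 × 6 = 4.125 in².
F_nw = 0.6 F_EXX = 54 ksi.
φR_n = 0.75 × 54 × 4.125 = 167.1 kips.

φR_n ≈ 167 kips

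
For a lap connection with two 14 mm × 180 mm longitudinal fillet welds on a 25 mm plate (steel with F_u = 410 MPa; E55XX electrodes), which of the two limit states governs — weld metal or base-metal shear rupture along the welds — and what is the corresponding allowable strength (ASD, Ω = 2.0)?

R_n/Ω ≈ 588 kN (weld metal governs)

E55XX → F_EXX = 550 MPa.
t_e = 0.707 × 14 = 9.898 mm; L = 360 mm.
Weld metal: R_n/Ω = (1/2.0) × 0.6 × 550 × 9.898 × 360 × 10⁻³ = 587.9 kN.
Base metal (shear rupture): R_n/Ω = (1/2.0) × 0.6 × 410 × 25 × 360 × 10⁻³ = 1107 kN.
Governing: weld metal.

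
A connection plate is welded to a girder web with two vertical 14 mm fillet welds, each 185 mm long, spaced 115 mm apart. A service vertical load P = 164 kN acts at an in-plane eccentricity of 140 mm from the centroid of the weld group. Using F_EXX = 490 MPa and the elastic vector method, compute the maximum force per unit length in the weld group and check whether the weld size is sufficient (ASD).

f_max ≈ 1380 N/mm; adequate

Total weld length L_w = 370 mm. Treat welds as unit-width lines.
Polar moment about centroid: J = 2[d³/12 + d(b/2)²] = 2[185³/12 + 185×57.5²] = 2279000 mm³.
Direct shear f_v = P/L_w = 164×10³ / 370 = 443.2 N/mm (vertical).
Torsion M = P·e = 164×10³ × 140 = 22960000 N·mm.
Critical point at (x, y) = (57.5, 92.5) from centroid. f_tx = M·y/J = 932.1 N/mm; f_ty = M·x/J = 579.4 N/mm.
Resultant f_max = √[f_tx² + (f_v + f_ty)²] = √[932.1² + (443.2 + 579.4)²] = 1384 N/mm.
Capacity per unit length: r_n/Ω = (1/2.0) × 0.6 × 490 × (0.707 × 14) = 1455 N/mm.
1384 ≤ 1455 → adequate.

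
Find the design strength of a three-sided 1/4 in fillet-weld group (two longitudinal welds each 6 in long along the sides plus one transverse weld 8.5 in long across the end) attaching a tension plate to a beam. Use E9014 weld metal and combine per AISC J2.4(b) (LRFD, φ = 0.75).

φR_n ≈ 164 kip

E90XX → F_EXX = 90 ksi.
t_e = 0.707 × 0.25 = 0.1767 in.
R_nwl = 0.6 × 90 × 0.1767 × 12 = 114.5 kip (longitudinal, 2 welds).
R_nwt = 0.6 × 90 × 0.1767 × 8.5 = 81.13 kip (transverse, base value).
(i) R_nwl + R_nwt = 195.7 kip; (ii) 0.85 R_nwl + 1.5 R_nwt = 219 kip.
R_n = max = 219 kip [governs: (ii)]; φR_n = 164.3 kip.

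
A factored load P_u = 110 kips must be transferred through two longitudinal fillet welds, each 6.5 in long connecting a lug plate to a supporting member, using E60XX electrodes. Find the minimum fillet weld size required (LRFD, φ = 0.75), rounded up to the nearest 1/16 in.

E60XX → F_EXX = 60 ksi.
Total weld length L = 13 in.
Required throat t_e = P_u / (φ × 0.6 F_EXX × L) = 110 / (0.75 × 0.6 × 60 × 13) = 0.3134 in.
Required leg w = t_e / 0.707 = 0.4433 in → use 1/2 in.

w = 1/2 in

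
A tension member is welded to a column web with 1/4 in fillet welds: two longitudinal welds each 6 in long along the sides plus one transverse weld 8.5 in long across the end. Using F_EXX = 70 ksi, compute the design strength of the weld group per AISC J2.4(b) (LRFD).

t_e = 0.707 × 0.25 = 0.1767 in.
R_nwl = 0.6 × 70 × 0.1767 × 12 = 89.08 kip (longitudinal, 2 welds).
R_nwt = 0.6 × 70 × 0.1767 × 8.5 = 63.1 kip (transverse, base value).
(i) R_nwl + R_nwt = 152.2 kip; (ii) 0.85 R_nwl + 1.5 R_nwt = 170.4 kip.
R_n = max = 170.4 kip [governs: (ii)]; φR_n = 127.8 kip.

φR_n ≈ 128 kip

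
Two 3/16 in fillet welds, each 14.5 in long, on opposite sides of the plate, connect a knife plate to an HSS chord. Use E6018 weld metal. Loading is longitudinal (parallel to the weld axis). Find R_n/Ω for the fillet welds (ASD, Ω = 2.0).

R_n/Ω ≈ 69.2 kip

E60XX → F_EXX = 60 ksi.
Effective throat t_e = 0.707 × 0.1875 = 0.1326 in.
Total length L = 29 in; A_we = 0.1326 × 29 = 3.844 in².
F_nw = 0.6 F_EXX = 0.6 × 60 = 36 ksi.
R_n = 36 × 3.844 = 138.4 kip; R_n/Ω = 138.4/2.0 = 69.2 kip.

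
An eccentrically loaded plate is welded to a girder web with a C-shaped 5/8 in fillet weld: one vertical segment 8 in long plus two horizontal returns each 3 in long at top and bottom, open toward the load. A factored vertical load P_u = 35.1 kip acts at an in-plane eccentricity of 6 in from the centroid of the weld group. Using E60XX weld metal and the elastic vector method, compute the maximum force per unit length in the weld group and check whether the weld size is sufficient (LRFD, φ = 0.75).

E60XX → F_EXX = 60 ksi.
Total weld length L_w = 14 in. Treat welds as unit-width lines.
Centroid: x̄ = 2×3×1.5 / 14 = 0.6429 in from the vertical weld.
Polar moment about centroid: J = I_x + I_y = [8³/12 + 2×3×4²] + [8×0.6429² + 2(3³/12 + 3×0.8571²)] = 150.9 in³.
Direct shear f_v = P/L_w = 35.1 / 14 = 2.507 kip/in (vertical).
Torsion M = P·e = 35.1 × 6 = 210.6 kip·in.
Critical point at (x, y) = (2.357, 4) from centroid. f_tx = M·y/J = 5.583 kip/in; f_ty = M·x/J = 3.29 kip/in.
Resultant f_max = √[f_tx² + (f_v + f_ty)²] = √[5.583² + (2.507 + 3.29)²] = 8.049 kip/in.
Capacity per unit length: φr_n = 0.75 × 0.6 × 60 × (0.707 × 0.625) = 11.93 kip/in.
8.049 ≤ 11.93 → adequate.

f_max ≈ 8.05 kip/in; adequate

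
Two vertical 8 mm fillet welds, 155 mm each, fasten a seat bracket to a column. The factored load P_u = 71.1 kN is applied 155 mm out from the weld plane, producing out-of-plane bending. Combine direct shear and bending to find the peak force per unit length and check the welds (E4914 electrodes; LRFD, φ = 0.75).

E49XX → F_EXX = 490 MPa.
L_w = 2 × 155 = 310 mm; section modulus (unit throat) S = 2 × L²/6 = 8008 mm².
Direct shear f_v = P/L_w = 71.1×10³/310 = 229.4 N/mm.
Moment M = P × e = 71.1×10³ × 155 = 11020000 N·mm; bending f_b = M/S = 1376 N/mm.
f_max = √(f_v² + f_b²) = √(229.4² + 1376²) = 1395 N/mm.
φr_n = 0.75 × 0.6 × 490 × (0.707 × 8) = 1247 N/mm → NOT adequate.

f_max ≈ 1400 N/mm; NOT adequate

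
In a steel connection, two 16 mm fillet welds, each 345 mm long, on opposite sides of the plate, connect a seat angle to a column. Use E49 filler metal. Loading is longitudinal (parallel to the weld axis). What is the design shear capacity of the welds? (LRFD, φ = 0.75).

φR_n ≈ 1720 kN

E49XX → F_EXX = 490 MPa.
Effective throat t_e = 0.707 × 16 = 11.31 mm.
Total length L = 690 mm; A_we = 11.31 × 690 = 7805 mm².
F_nw = 0.6 F_EXX = 0.6 × 490 = 294 MPa.
φR_n = 0.75 × 294 × 7805 × 10⁻³ = 1721 kN.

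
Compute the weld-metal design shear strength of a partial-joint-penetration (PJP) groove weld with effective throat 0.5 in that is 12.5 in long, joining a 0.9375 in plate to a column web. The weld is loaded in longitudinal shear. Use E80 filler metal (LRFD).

φR_n ≈ 225 kip

E80XX → F_EXX = 80 ksi.
Effective throat (given) t_e = 0.5 in.
A_we = 0.5 × 12.5 = 6.25 in².
F_nw = 0.6 F_EXX = 48 ksi.
φR_n = 0.75 × 48 × 6.25 = 225 kip.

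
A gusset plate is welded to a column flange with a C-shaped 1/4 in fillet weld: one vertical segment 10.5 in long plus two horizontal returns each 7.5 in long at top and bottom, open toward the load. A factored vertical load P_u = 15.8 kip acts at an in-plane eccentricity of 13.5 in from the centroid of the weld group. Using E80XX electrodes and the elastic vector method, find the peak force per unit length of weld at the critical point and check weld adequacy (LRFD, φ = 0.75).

E80XX → F_EXX = 80 ksi.
Total weld length L_w = 25.5 in. Treat welds as unit-width lines.
Centroid: x̄ = 2×7.5×3.75 / 25.5 = 2.206 in from the vertical weld.
Polar moment about centroid: J = I_x + I_y = [10.5³/12 + 2×7.5×5.25²] + [10.5×2.206² + 2(7.5³/12 + 7.5×1.544²)] = 667.1 in³.
Direct shear f_v = P/L_w = 15.8 / 25.5 = 0.6196 kip/in (vertical).
Torsion M = P·e = 15.8 × 13.5 = 213.3 kip·in.
Critical point at (x, y) = (5.294, 5.25) from centroid. f_tx = M·y/J = 1.679 kip/in; f_ty = M·x/J = 1.693 kip/in.
Resultant f_max = √[f_tx² + (f_v + f_ty)²] = √[1.679² + (0.6196 + 1.693)²] = 2.858 kip/in.
Capacity per unit length: φr_n = 0.75 × 0.6 × 80 × (0.707 × 0.25) = 6.363 kip/in.
2.858 ≤ 6.363 → adequate.

f_max ≈ 2.86 kip/in; adequate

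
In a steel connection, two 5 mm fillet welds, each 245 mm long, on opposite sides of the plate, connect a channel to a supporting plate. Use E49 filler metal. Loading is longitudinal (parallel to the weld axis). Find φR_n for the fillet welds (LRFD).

E49XX → F_EXX = 490 MPa.
Effective throat t_e = 0.707 × 5 = 3.535 mm.
Total length L = 490 mm; A_we = 3.535 × 490 = 1732 mm².
F_nw = 0.6 F_EXX = 0.6 × 490 = 294 MPa.
φR_n = 0.75 × 294 × 1732 × 10⁻³ = 381.9 kN.

φR_n ≈ 382 kN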